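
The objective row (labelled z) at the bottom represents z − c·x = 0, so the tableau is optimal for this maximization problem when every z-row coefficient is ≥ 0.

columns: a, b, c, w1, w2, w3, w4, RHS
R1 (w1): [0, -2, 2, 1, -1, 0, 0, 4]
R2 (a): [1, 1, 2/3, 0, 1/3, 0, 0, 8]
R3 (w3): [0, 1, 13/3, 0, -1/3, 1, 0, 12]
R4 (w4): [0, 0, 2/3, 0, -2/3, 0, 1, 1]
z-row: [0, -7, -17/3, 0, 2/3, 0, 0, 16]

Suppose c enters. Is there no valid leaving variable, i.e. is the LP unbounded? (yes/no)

Column c has positive entries in row(s) 1, 2, 3, 4, so the ratio test bounds it — not unbounded.

no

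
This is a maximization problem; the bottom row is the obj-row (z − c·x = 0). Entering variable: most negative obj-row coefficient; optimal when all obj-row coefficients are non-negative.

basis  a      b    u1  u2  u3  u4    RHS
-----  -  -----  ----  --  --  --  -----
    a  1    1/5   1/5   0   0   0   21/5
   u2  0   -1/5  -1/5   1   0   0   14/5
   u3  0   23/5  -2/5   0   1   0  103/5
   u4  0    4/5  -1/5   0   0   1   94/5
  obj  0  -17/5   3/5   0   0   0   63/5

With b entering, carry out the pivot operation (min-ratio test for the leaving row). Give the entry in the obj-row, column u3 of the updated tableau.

17/23

Ratio test on column b — row 1: (21/5)/(1/5) = 21; row 2: entry -1/5 ≤ 0; row 3: (103/5)/(23/5) = 103/23; row 4: (94/5)/(4/5) = 47/2. Minimum is 103/23 at row 3 (u3 leaves); pivot element 23/5.
Divide row 3 by 23/5; eliminate column b from the other rows.
obj-row update in column u3: 0 − (-17/5)·(5/23) = 17/23.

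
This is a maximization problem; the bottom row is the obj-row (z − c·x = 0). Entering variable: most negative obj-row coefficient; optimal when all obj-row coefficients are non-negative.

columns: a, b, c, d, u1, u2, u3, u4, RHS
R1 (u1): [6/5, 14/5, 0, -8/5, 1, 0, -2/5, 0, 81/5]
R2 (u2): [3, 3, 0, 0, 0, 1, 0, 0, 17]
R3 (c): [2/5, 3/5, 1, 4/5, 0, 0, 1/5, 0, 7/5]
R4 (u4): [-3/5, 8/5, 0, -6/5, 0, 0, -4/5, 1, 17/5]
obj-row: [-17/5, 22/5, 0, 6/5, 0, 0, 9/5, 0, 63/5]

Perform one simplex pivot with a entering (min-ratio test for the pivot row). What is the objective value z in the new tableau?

Ratio test on column a — row 1: (81/5)/(6/5) = 27/2; row 2: 17/3 = 17/3; row 3: (7/5)/(2/5) = 7/2; row 4: entry -3/5 ≤ 0. Minimum is 7/2 at row 3 (c leaves); pivot element 2/5.
Pivot on row 3; the obj-row RHS becomes 63/5 − (-17/5)·(7/2) = 49/2.

49/2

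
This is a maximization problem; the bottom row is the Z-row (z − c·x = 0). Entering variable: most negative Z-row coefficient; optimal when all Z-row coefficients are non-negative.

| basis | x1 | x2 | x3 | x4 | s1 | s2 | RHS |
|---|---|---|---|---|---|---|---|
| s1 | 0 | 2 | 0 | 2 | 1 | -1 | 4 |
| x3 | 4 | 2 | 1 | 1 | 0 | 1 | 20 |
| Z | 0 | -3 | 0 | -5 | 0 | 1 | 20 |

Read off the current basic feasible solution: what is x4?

0

x4 is not in the basis, so in the current basic feasible solution x4 = 0.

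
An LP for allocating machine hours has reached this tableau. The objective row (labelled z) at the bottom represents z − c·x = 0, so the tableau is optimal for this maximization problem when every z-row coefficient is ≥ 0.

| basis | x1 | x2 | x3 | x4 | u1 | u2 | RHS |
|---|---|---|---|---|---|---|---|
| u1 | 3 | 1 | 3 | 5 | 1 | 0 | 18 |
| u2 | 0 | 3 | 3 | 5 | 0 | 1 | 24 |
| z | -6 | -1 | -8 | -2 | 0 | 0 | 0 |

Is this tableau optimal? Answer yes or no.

The z-row has a negative entry -8 in column x3, so it is not optimal.

no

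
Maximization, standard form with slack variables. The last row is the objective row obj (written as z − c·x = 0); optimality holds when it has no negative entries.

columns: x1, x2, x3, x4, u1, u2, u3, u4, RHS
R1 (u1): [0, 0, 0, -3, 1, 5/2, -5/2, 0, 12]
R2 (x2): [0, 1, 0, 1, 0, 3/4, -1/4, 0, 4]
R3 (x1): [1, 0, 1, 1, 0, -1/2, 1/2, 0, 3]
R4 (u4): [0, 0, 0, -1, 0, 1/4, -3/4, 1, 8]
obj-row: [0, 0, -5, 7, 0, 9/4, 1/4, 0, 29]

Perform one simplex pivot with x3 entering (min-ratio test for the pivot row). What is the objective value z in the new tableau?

44

Ratio test on column x3 — row 1: entry 0 ≤ 0; row 2: entry 0 ≤ 0; row 3: 3/1 = 3; row 4: entry 0 ≤ 0. Minimum is 3 at row 3 (x1 leaves); pivot element 1.
Pivot on row 3; the obj-row RHS becomes 29 − (-5)·3 = 44.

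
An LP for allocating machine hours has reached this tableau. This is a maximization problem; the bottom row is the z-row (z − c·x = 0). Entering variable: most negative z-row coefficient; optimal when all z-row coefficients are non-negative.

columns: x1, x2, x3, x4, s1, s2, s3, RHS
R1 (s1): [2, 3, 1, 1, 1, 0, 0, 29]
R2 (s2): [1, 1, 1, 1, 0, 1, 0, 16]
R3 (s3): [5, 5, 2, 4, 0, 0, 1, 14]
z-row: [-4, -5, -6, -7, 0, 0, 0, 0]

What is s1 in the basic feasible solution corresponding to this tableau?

s1 is basic (row 1); its value is the RHS of that row, 29.

29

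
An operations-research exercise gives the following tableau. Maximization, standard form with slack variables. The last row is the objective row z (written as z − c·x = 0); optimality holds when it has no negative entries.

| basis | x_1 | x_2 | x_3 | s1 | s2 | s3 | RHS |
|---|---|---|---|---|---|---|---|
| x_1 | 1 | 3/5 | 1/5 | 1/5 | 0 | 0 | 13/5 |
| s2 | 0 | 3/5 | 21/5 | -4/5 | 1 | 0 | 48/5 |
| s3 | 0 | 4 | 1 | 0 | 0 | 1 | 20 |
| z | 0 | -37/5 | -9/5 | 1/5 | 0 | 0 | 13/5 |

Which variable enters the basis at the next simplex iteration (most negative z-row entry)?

Negative z-row entries: x_2: -37/5, x_3: -9/5.
The most negative is -37/5 in column x_2, so x_2 enters.

x_2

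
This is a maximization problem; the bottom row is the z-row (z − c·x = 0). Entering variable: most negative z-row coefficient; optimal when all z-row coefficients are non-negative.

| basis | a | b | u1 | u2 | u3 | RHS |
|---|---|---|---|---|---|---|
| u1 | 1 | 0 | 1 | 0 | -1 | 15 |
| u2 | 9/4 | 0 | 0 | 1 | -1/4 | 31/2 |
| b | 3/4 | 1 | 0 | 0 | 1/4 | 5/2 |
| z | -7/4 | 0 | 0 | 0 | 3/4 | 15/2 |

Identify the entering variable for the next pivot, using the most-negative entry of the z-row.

Negative z-row entries: a: -7/4.
The most negative is -7/4 in column a, so a enters.

a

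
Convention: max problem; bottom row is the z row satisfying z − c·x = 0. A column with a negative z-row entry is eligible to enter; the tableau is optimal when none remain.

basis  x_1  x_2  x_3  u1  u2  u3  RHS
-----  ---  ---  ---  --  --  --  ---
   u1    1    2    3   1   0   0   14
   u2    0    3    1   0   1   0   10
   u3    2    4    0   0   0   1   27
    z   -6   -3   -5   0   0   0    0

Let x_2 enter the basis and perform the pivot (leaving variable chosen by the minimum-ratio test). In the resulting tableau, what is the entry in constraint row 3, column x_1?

2

Ratio test on column x_2 — row 1: 14/2 = 7; row 2: 10/3 = 10/3; row 3: 27/4 = 27/4. Minimum is 10/3 at row 2 (u2 leaves); pivot element 3.
Divide row 2 by 3; eliminate column x_2 from the other rows.
Row 3 update in column x_1: 2 − 4·0 = 2.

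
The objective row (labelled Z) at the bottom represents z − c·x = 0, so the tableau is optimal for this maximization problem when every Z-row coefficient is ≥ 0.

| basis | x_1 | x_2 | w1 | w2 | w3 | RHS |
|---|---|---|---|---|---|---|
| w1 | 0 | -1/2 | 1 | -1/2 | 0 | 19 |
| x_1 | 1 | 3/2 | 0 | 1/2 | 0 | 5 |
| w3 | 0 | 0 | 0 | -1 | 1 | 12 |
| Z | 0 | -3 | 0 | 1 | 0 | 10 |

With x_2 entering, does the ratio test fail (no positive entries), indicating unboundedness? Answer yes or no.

Column x_2 has positive entries in row(s) 2, so the ratio test bounds it — not unbounded.

no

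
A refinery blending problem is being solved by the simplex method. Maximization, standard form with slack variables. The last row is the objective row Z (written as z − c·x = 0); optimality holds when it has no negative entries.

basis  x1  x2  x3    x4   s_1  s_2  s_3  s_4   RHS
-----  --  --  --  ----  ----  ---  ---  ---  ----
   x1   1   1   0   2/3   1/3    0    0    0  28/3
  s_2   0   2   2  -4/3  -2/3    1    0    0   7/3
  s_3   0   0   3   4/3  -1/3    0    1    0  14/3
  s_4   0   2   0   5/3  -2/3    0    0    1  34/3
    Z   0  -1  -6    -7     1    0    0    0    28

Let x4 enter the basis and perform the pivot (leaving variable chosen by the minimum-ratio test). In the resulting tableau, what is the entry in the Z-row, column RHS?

105/2

Ratio test on column x4 — row 1: (28/3)/(2/3) = 14; row 2: entry -4/3 ≤ 0; row 3: (14/3)/(4/3) = 7/2; row 4: (34/3)/(5/3) = 34/5. Minimum is 7/2 at row 3 (s_3 leaves); pivot element 4/3.
Divide row 3 by 4/3; eliminate column x4 from the other rows.
Z-row update in column RHS: 28 − (-7)·(7/2) = 105/2.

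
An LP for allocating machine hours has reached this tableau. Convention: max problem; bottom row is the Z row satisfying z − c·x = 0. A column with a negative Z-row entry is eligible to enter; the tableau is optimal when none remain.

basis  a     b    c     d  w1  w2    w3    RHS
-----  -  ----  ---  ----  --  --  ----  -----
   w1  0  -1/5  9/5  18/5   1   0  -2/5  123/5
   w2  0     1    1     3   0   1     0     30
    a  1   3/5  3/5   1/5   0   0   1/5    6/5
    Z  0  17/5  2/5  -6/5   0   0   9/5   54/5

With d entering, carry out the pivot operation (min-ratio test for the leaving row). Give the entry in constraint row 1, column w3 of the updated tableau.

Ratio test on column d — row 1: (123/5)/(18/5) = 41/6; row 2: 30/3 = 10; row 3: (6/5)/(1/5) = 6. Minimum is 6 at row 3 (a leaves); pivot element 1/5.
Divide row 3 by 1/5; eliminate column d from the other rows.
Row 1 update in column w3: -2/5 − (18/5)·1 = -4.

-4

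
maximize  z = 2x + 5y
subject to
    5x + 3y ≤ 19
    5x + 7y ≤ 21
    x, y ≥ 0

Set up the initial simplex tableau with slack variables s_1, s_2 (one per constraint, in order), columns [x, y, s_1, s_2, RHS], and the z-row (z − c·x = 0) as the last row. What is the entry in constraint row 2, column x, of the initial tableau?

Constraint 2 has coefficient 5 on x.

5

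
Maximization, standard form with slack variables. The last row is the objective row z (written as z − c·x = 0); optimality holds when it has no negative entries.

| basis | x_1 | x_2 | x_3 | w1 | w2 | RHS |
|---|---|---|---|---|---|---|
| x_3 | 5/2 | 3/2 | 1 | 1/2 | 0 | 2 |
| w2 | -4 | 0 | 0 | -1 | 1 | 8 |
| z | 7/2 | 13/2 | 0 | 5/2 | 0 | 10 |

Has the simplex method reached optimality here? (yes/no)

yes

Every z-row coefficient is ≥ 0, so the tableau is optimal.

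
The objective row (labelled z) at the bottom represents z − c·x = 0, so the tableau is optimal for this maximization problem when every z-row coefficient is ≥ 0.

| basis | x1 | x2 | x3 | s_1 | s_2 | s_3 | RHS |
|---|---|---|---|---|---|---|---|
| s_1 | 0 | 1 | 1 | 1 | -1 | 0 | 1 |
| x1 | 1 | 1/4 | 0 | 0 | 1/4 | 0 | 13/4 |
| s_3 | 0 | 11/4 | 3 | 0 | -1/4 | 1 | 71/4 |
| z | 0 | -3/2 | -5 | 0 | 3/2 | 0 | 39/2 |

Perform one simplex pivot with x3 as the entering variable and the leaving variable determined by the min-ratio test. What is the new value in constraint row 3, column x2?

Ratio test on column x3 — row 1: 1/1 = 1; row 2: entry 0 ≤ 0; row 3: (71/4)/3 = 71/12. Minimum is 1 at row 1 (s_1 leaves); pivot element 1.
Divide row 1 by 1; eliminate column x3 from the other rows.
Row 3 update in column x2: 11/4 − 3·1 = -1/4.

-1/4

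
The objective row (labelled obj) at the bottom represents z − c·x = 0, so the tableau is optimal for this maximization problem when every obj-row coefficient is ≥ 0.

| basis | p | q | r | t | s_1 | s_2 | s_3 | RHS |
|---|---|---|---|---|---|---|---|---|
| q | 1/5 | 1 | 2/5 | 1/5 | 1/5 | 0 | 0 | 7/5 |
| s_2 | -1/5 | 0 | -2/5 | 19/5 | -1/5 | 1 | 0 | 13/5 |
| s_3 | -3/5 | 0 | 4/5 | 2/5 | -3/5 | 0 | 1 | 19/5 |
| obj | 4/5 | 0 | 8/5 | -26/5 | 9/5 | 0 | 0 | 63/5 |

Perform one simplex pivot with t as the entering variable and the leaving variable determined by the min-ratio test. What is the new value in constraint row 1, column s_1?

Ratio test on column t — row 1: (7/5)/(1/5) = 7; row 2: (13/5)/(19/5) = 13/19; row 3: (19/5)/(2/5) = 19/2. Minimum is 13/19 at row 2 (s_2 leaves); pivot element 19/5.
Divide row 2 by 19/5; eliminate column t from the other rows.
Row 1 update in column s_1: 1/5 − (1/5)·(-1/19) = 4/19.

4/19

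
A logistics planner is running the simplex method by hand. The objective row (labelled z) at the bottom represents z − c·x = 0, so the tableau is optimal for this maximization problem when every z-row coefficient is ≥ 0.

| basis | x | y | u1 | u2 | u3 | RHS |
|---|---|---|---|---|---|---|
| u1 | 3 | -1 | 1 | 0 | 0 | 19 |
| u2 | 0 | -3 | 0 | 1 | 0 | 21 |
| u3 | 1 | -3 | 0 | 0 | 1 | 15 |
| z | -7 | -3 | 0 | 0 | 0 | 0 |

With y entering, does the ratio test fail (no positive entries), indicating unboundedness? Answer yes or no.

yes

Every constraint-row entry in column y is ≤ 0, so increasing y is unbounded.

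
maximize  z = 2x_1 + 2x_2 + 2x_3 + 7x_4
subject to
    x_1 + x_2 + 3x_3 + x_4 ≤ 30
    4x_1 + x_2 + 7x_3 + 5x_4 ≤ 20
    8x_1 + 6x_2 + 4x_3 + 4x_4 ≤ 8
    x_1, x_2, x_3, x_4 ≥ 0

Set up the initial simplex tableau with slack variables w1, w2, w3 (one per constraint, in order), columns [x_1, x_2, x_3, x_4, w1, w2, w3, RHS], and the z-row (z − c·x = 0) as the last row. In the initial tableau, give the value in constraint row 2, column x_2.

1

Constraint 2 has coefficient 1 on x_2.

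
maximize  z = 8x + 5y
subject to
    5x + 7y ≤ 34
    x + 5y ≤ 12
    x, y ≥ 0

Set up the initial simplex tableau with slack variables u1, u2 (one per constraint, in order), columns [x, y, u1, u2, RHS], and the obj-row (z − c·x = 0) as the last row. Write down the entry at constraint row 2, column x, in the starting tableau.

Constraint 2 has coefficient 1 on x.

1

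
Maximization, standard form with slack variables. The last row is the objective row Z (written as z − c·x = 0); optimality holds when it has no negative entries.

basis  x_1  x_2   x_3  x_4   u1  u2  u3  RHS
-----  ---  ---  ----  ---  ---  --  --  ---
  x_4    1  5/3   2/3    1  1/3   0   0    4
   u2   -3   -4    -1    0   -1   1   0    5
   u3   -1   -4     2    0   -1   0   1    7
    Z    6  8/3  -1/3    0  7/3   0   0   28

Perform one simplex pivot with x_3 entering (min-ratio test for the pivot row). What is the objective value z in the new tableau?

Ratio test on column x_3 — row 1: 4/(2/3) = 6; row 2: entry -1 ≤ 0; row 3: 7/2 = 7/2. Minimum is 7/2 at row 3 (u3 leaves); pivot element 2.
Pivot on row 3; the Z-row RHS becomes 28 − (-1/3)·(7/2) = 175/6.

175/6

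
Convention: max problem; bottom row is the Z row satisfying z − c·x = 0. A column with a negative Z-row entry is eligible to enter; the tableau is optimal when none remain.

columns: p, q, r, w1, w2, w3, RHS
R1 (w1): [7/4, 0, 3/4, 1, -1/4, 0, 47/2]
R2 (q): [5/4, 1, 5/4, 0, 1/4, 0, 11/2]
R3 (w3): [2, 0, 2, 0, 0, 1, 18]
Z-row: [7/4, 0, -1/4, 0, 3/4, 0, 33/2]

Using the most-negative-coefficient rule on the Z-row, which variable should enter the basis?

r

Negative Z-row entries: r: -1/4.
The most negative is -1/4 in column r, so r enters.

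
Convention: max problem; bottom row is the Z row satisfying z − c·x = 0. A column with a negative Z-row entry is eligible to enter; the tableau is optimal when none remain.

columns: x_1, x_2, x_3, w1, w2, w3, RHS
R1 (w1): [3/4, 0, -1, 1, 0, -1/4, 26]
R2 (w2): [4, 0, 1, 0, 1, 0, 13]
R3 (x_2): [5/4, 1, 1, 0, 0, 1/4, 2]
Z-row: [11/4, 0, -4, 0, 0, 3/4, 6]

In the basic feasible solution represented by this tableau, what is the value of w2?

w2 is basic (row 2); its value is the RHS of that row, 13.

13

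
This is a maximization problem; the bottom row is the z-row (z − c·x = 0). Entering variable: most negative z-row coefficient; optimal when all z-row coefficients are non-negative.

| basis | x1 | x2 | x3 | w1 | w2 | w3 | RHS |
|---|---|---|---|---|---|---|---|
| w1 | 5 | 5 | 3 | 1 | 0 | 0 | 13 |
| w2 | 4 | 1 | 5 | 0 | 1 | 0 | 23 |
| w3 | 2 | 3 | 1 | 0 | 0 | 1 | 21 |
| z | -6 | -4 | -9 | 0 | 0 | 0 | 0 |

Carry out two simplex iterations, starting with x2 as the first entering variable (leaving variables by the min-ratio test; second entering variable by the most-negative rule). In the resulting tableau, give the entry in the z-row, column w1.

Ratio test on column x2 — row 1: 13/5 = 13/5; row 2: 23/1 = 23; row 3: 21/3 = 7. Minimum is 13/5 at row 1 (w1 leaves); pivot element 5.
Divide row 1 by 5; eliminate column x2 from the other rows.
Second iteration: most negative z-row entry is -33/5 in column x3, so x3 enters.
Ratio test on column x3 — row 1: (13/5)/(3/5) = 13/3; row 2: (102/5)/(22/5) = 51/11; row 3: entry -4/5 ≤ 0. Minimum is 13/3 at row 1 (x2 leaves); pivot element 3/5.
Divide row 1 by 3/5; eliminate column x3 from the other rows.
After both pivots, the entry at the z-row, column w1 is 3.

3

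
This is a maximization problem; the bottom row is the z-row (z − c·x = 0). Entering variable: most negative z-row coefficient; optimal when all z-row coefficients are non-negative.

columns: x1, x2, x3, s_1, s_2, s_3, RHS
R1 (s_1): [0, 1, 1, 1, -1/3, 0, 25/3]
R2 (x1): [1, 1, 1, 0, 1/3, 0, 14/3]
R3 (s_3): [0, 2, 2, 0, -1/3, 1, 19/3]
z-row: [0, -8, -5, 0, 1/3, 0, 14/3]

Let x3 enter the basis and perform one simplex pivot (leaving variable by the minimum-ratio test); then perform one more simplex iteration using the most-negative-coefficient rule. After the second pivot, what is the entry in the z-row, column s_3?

Ratio test on column x3 — row 1: (25/3)/1 = 25/3; row 2: (14/3)/1 = 14/3; row 3: (19/3)/2 = 19/6. Minimum is 19/6 at row 3 (s_3 leaves); pivot element 2.
Divide row 3 by 2; eliminate column x3 from the other rows.
Second iteration: most negative z-row entry is -3 in column x2, so x2 enters.
Ratio test on column x2 — row 1: entry 0 ≤ 0; row 2: entry 0 ≤ 0; row 3: (19/6)/1 = 19/6. Minimum is 19/6 at row 3 (x3 leaves); pivot element 1.
Divide row 3 by 1; eliminate column x2 from the other rows.
After both pivots, the entry at the z-row, column s_3 is 4.

4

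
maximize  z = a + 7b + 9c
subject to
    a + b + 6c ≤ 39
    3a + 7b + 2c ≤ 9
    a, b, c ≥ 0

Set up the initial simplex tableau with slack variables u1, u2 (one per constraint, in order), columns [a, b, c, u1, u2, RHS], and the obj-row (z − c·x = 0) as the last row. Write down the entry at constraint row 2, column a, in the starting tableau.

Constraint 2 has coefficient 3 on a.

3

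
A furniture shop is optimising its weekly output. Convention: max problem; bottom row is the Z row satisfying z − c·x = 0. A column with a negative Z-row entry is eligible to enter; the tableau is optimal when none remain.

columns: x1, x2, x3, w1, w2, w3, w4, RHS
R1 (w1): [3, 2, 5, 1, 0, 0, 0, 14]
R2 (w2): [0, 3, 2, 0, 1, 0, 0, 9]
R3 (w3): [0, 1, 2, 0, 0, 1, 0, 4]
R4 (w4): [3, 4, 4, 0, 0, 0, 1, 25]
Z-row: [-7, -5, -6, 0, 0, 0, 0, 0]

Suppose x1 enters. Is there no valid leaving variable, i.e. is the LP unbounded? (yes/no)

no

Column x1 has positive entries in row(s) 1, 4, so the ratio test bounds it — not unbounded.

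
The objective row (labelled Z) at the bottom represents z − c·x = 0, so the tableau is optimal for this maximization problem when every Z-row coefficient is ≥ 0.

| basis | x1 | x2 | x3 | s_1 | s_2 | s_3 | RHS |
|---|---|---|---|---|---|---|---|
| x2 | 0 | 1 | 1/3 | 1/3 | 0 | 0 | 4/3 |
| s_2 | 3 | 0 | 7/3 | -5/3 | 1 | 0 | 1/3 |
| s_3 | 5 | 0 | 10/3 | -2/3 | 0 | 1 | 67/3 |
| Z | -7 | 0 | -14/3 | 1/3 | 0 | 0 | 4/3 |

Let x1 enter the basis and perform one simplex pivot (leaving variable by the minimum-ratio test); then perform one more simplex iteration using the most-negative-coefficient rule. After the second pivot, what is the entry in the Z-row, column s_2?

Ratio test on column x1 — row 1: entry 0 ≤ 0; row 2: (1/3)/3 = 1/9; row 3: (67/3)/5 = 67/15. Minimum is 1/9 at row 2 (s_2 leaves); pivot element 3.
Divide row 2 by 3; eliminate column x1 from the other rows.
Second iteration: most negative Z-row entry is -32/9 in column s_1, so s_1 enters.
Ratio test on column s_1 — row 1: (4/3)/(1/3) = 4; row 2: entry -5/9 ≤ 0; row 3: (196/9)/(19/9) = 196/19. Minimum is 4 at row 1 (x2 leaves); pivot element 1/3.
Divide row 1 by 1/3; eliminate column s_1 from the other rows.
After both pivots, the entry at the Z-row, column s_2 is 7/3.

7/3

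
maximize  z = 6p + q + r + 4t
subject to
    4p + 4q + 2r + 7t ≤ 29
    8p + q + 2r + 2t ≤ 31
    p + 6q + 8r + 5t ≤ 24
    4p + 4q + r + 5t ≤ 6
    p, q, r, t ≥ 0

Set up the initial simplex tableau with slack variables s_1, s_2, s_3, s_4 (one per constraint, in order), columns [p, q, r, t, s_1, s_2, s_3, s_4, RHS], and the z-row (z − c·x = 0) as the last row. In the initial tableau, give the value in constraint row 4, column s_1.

0

Slack s_1 belongs to constraint 1; its column is the unit vector e_1, so the entry in row 4 is 0.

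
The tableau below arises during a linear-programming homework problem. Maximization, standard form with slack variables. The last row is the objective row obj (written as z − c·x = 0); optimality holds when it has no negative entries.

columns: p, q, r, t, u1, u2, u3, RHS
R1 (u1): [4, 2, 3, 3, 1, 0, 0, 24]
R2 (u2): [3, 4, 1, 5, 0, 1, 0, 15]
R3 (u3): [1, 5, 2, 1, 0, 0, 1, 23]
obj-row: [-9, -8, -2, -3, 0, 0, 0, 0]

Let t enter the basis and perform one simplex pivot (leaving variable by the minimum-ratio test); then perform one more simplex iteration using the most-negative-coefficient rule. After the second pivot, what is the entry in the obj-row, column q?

Ratio test on column t — row 1: 24/3 = 8; row 2: 15/5 = 3; row 3: 23/1 = 23. Minimum is 3 at row 2 (u2 leaves); pivot element 5.
Divide row 2 by 5; eliminate column t from the other rows.
Second iteration: most negative obj-row entry is -36/5 in column p, so p enters.
Ratio test on column p — row 1: 15/(11/5) = 75/11; row 2: 3/(3/5) = 5; row 3: 20/(2/5) = 50. Minimum is 5 at row 2 (t leaves); pivot element 3/5.
Divide row 2 by 3/5; eliminate column p from the other rows.
After both pivots, the entry at the obj-row, column q is 4.

4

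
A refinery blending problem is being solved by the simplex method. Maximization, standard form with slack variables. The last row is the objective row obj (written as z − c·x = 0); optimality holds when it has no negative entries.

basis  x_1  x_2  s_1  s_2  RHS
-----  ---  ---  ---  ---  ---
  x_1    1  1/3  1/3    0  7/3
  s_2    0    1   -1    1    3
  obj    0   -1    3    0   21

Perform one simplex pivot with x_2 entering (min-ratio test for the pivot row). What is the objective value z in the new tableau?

Ratio test on column x_2 — row 1: (7/3)/(1/3) = 7; row 2: 3/1 = 3. Minimum is 3 at row 2 (s_2 leaves); pivot element 1.
Pivot on row 2; the obj-row RHS becomes 21 − (-1)·3 = 24.

24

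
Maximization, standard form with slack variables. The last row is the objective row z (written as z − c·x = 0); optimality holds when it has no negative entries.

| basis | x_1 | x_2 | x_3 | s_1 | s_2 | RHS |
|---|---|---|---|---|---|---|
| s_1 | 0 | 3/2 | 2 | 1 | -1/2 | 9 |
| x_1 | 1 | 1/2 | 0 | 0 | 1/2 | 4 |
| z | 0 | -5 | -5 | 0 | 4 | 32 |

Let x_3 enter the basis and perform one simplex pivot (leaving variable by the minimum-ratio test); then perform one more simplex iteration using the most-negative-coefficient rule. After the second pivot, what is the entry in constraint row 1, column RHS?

6

Ratio test on column x_3 — row 1: 9/2 = 9/2; row 2: entry 0 ≤ 0. Minimum is 9/2 at row 1 (s_1 leaves); pivot element 2.
Divide row 1 by 2; eliminate column x_3 from the other rows.
Second iteration: most negative z-row entry is -5/4 in column x_2, so x_2 enters.
Ratio test on column x_2 — row 1: (9/2)/(3/4) = 6; row 2: 4/(1/2) = 8. Minimum is 6 at row 1 (x_3 leaves); pivot element 3/4.
Divide row 1 by 3/4; eliminate column x_2 from the other rows.
After both pivots, the entry at constraint row 1, column RHS is 6.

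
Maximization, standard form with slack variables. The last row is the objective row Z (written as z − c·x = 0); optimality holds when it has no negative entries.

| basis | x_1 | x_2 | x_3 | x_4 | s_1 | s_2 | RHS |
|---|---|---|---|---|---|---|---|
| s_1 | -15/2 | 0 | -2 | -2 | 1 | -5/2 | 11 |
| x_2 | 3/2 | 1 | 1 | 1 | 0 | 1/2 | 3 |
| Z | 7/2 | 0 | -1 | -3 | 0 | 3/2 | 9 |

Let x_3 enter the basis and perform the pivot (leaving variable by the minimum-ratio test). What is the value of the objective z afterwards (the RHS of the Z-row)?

Ratio test on column x_3 — row 1: entry -2 ≤ 0; row 2: 3/1 = 3. Minimum is 3 at row 2 (x_2 leaves); pivot element 1.
Pivot on row 2; the Z-row RHS becomes 9 − (-1)·3 = 12.

12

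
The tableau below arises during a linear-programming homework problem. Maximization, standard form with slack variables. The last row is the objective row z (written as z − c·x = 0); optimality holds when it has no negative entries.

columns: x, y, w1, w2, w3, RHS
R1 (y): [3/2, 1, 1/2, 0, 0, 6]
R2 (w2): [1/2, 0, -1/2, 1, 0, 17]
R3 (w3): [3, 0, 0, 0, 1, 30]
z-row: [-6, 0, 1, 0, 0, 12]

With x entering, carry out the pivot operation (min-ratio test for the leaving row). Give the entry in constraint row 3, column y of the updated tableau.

-2

Ratio test on column x — row 1: 6/(3/2) = 4; row 2: 17/(1/2) = 34; row 3: 30/3 = 10. Minimum is 4 at row 1 (y leaves); pivot element 3/2.
Divide row 1 by 3/2; eliminate column x from the other rows.
Row 3 update in column y: 0 − 3·(2/3) = -2.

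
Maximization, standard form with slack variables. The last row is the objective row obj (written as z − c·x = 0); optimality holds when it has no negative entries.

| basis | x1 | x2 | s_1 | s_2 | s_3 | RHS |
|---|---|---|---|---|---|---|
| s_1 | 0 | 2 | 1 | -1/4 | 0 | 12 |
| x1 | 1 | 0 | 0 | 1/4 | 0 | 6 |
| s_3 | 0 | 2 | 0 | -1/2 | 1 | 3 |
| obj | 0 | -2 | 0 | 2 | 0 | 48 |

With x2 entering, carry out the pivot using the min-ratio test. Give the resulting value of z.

51

Ratio test on column x2 — row 1: 12/2 = 6; row 2: entry 0 ≤ 0; row 3: 3/2 = 3/2. Minimum is 3/2 at row 3 (s_3 leaves); pivot element 2.
Pivot on row 3; the obj-row RHS becomes 48 − (-2)·(3/2) = 51.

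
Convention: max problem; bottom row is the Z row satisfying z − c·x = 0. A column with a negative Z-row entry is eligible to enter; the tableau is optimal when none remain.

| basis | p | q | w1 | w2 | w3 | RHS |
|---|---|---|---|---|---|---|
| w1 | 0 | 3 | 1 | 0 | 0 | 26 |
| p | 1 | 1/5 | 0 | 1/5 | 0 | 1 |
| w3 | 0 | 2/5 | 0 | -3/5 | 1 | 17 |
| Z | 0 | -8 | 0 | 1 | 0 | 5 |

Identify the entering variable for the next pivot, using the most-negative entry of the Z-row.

Negative Z-row entries: q: -8.
The most negative is -8 in column q, so q enters.

q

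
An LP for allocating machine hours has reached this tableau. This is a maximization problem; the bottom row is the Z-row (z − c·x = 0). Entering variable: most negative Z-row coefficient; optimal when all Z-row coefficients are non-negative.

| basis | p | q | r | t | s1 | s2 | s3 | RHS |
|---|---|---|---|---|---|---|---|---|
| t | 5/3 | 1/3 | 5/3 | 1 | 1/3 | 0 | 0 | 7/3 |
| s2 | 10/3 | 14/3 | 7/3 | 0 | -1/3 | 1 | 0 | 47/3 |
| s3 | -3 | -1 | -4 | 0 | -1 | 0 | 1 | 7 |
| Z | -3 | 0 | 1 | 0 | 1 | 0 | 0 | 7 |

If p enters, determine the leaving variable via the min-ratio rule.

Column p entries and ratios — t: (7/3)/(5/3) = 7/5; s2: (47/3)/(10/3) = 47/10; s3: -3 ≤ 0, skip.
Smallest ratio is 7/5 in the row of t, so t leaves.

t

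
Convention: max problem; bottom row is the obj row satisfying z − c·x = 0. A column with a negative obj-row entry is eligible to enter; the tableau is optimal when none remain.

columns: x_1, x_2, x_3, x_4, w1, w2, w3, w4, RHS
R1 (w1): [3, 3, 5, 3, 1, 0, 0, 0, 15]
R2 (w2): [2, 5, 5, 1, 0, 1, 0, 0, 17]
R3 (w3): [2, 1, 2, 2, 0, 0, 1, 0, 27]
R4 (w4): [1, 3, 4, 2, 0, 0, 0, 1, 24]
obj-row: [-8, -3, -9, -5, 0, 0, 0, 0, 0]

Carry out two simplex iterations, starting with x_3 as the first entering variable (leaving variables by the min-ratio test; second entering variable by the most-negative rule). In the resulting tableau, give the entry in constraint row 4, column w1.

-1/3

Ratio test on column x_3 — row 1: 15/5 = 3; row 2: 17/5 = 17/5; row 3: 27/2 = 27/2; row 4: 24/4 = 6. Minimum is 3 at row 1 (w1 leaves); pivot element 5.
Divide row 1 by 5; eliminate column x_3 from the other rows.
Second iteration: most negative obj-row entry is -13/5 in column x_1, so x_1 enters.
Ratio test on column x_1 — row 1: 3/(3/5) = 5; row 2: entry -1 ≤ 0; row 3: 21/(4/5) = 105/4; row 4: entry -7/5 ≤ 0. Minimum is 5 at row 1 (x_3 leaves); pivot element 3/5.
Divide row 1 by 3/5; eliminate column x_1 from the other rows.
After both pivots, the entry at constraint row 4, column w1 is -1/3.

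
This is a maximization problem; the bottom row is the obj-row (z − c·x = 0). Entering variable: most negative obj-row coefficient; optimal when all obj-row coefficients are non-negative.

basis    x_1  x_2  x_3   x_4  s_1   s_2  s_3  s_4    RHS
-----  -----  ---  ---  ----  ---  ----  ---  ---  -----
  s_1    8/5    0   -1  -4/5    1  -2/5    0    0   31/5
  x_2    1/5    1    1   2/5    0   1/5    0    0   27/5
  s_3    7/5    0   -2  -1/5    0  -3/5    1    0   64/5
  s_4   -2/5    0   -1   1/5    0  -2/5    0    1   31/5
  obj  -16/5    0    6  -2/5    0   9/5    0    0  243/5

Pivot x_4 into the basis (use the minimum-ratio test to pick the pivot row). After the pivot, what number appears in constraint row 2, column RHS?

27/2

Ratio test on column x_4 — row 1: entry -4/5 ≤ 0; row 2: (27/5)/(2/5) = 27/2; row 3: entry -1/5 ≤ 0; row 4: (31/5)/(1/5) = 31. Minimum is 27/2 at row 2 (x_2 leaves); pivot element 2/5.
Divide row 2 by 2/5; eliminate column x_4 from the other rows.
In the new row 2, the RHS entry is the old entry divided by the pivot: (27/5)/(2/5) = 27/2.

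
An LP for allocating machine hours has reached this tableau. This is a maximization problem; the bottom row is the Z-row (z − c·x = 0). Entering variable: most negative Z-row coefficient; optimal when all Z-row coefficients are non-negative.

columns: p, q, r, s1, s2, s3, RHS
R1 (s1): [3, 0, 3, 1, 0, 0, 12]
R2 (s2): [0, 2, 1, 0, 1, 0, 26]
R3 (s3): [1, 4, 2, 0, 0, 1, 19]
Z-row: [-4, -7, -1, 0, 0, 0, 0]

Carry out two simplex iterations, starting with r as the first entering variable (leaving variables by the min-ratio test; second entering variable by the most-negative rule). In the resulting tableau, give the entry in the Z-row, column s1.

Ratio test on column r — row 1: 12/3 = 4; row 2: 26/1 = 26; row 3: 19/2 = 19/2. Minimum is 4 at row 1 (s1 leaves); pivot element 3.
Divide row 1 by 3; eliminate column r from the other rows.
Second iteration: most negative Z-row entry is -7 in column q, so q enters.
Ratio test on column q — row 1: entry 0 ≤ 0; row 2: 22/2 = 11; row 3: 11/4 = 11/4. Minimum is 11/4 at row 3 (s3 leaves); pivot element 4.
Divide row 3 by 4; eliminate column q from the other rows.
After both pivots, the entry at the Z-row, column s1 is -5/6.

-5/6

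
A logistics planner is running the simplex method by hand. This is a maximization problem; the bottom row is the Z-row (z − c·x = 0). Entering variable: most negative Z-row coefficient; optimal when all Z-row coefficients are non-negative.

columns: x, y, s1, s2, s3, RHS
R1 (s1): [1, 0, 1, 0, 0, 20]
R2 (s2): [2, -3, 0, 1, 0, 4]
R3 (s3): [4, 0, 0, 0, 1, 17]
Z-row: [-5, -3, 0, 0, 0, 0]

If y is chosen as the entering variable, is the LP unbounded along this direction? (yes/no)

yes

Every constraint-row entry in column y is ≤ 0, so increasing y is unbounded.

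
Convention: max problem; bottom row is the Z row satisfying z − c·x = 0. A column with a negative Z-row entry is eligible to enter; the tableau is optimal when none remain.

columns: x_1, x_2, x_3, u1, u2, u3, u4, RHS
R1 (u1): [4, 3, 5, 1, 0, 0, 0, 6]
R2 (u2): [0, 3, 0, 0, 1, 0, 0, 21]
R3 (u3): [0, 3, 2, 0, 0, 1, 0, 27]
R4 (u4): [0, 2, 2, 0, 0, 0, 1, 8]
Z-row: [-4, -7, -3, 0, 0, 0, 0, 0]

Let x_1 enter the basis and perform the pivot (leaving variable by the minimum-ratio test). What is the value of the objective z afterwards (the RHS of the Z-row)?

6

Ratio test on column x_1 — row 1: 6/4 = 3/2; row 2: entry 0 ≤ 0; row 3: entry 0 ≤ 0; row 4: entry 0 ≤ 0. Minimum is 3/2 at row 1 (u1 leaves); pivot element 4.
Pivot on row 1; the Z-row RHS becomes 0 − (-4)·(3/2) = 6.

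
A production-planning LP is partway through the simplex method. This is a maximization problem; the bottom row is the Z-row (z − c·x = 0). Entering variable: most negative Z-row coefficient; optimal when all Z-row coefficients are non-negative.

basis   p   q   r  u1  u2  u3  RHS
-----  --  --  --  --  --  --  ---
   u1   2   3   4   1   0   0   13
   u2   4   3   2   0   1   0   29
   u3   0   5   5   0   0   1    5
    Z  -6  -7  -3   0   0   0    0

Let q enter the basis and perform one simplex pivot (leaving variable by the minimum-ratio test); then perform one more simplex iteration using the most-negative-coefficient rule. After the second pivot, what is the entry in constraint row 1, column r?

1/2

Ratio test on column q — row 1: 13/3 = 13/3; row 2: 29/3 = 29/3; row 3: 5/5 = 1. Minimum is 1 at row 3 (u3 leaves); pivot element 5.
Divide row 3 by 5; eliminate column q from the other rows.
Second iteration: most negative Z-row entry is -6 in column p, so p enters.
Ratio test on column p — row 1: 10/2 = 5; row 2: 26/4 = 13/2; row 3: entry 0 ≤ 0. Minimum is 5 at row 1 (u1 leaves); pivot element 2.
Divide row 1 by 2; eliminate column p from the other rows.
After both pivots, the entry at constraint row 1, column r is 1/2.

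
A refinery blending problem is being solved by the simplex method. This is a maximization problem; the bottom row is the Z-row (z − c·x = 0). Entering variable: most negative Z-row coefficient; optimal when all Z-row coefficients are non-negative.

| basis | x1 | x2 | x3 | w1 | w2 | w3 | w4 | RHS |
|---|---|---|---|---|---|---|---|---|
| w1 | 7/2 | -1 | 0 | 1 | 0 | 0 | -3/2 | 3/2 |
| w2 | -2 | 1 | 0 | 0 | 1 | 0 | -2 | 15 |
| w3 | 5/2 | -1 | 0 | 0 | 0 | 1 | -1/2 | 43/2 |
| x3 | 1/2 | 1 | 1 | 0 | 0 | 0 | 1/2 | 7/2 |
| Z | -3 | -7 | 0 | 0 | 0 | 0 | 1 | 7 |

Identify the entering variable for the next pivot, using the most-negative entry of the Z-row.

Negative Z-row entries: x1: -3, x2: -7.
The most negative is -7 in column x2, so x2 enters.

x2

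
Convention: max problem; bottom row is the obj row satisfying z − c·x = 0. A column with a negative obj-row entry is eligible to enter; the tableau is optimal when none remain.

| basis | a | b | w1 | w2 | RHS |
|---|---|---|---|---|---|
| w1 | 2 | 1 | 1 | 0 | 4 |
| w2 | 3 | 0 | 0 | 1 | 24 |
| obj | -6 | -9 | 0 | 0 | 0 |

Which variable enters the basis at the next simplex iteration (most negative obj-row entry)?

Negative obj-row entries: a: -6, b: -9.
The most negative is -9 in column b, so b enters.

b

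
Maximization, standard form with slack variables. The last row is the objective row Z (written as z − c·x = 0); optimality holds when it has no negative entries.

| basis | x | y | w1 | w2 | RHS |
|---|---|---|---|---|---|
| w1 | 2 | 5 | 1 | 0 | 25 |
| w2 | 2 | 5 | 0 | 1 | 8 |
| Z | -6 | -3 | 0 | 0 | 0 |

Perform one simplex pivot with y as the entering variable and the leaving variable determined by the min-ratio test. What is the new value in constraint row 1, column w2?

Ratio test on column y — row 1: 25/5 = 5; row 2: 8/5 = 8/5. Minimum is 8/5 at row 2 (w2 leaves); pivot element 5.
Divide row 2 by 5; eliminate column y from the other rows.
Row 1 update in column w2: 0 − 5·(1/5) = -1.

-1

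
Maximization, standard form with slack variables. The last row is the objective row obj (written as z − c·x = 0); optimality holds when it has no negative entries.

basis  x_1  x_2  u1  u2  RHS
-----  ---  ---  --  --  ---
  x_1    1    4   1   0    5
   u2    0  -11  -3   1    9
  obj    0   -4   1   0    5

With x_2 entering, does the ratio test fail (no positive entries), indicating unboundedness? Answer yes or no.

Column x_2 has positive entries in row(s) 1, so the ratio test bounds it — not unbounded.

no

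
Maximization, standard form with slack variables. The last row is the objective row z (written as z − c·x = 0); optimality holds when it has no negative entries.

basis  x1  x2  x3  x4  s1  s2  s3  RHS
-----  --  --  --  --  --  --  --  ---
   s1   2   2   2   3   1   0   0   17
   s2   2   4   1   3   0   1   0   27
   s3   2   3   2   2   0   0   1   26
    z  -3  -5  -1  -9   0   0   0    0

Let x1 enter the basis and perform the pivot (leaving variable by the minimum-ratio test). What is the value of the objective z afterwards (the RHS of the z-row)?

Ratio test on column x1 — row 1: 17/2 = 17/2; row 2: 27/2 = 27/2; row 3: 26/2 = 13. Minimum is 17/2 at row 1 (s1 leaves); pivot element 2.
Pivot on row 1; the z-row RHS becomes 0 − (-3)·(17/2) = 51/2.

51/2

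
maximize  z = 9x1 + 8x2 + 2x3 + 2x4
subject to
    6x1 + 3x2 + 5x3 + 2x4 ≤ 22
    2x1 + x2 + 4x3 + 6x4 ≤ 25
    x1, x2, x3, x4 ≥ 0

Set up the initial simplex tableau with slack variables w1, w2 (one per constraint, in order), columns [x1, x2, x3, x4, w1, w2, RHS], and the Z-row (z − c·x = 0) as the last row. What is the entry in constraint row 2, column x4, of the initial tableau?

Constraint 2 has coefficient 6 on x4.

6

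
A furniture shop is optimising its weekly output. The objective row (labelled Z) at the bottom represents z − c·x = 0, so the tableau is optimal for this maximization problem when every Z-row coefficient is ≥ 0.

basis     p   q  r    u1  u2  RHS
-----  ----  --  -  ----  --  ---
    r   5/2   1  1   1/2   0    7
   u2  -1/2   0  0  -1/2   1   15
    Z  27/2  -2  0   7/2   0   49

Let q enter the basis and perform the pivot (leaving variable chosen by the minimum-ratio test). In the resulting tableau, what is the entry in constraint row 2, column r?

Ratio test on column q — row 1: 7/1 = 7; row 2: entry 0 ≤ 0. Minimum is 7 at row 1 (r leaves); pivot element 1.
Divide row 1 by 1; eliminate column q from the other rows.
Row 2 update in column r: 0 − 0·1 = 0.

0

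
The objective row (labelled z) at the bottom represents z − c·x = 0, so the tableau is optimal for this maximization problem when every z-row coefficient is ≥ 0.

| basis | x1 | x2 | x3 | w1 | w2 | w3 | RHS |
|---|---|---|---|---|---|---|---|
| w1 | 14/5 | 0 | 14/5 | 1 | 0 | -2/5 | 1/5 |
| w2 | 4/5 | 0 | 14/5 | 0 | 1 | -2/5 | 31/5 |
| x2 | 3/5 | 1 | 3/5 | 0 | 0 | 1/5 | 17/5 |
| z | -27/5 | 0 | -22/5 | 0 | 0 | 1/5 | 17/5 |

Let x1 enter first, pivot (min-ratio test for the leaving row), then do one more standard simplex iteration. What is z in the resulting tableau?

21/2

Ratio test on column x1 — row 1: (1/5)/(14/5) = 1/14; row 2: (31/5)/(4/5) = 31/4; row 3: (17/5)/(3/5) = 17/3. Minimum is 1/14 at row 1 (w1 leaves); pivot element 14/5.
Pivot on row 1; the z-row RHS becomes 17/5 − (-27/5)·(1/14) = 53/14.
Next entering variable (most negative z-row entry -4/7): w3.
Ratio test on column w3 — row 1: entry -1/7 ≤ 0; row 2: entry -2/7 ≤ 0; row 3: (47/14)/(2/7) = 47/4. Minimum is 47/4 at row 3 (x2 leaves); pivot element 2/7.
After the second pivot the z-row RHS is 53/14 − (-4/7)·(47/4) = 21/2.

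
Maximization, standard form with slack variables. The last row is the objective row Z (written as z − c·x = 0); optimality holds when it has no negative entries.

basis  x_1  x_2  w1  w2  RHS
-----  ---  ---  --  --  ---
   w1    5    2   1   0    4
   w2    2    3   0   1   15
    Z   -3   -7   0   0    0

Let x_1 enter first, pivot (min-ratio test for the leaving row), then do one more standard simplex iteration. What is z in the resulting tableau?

Ratio test on column x_1 — row 1: 4/5 = 4/5; row 2: 15/2 = 15/2. Minimum is 4/5 at row 1 (w1 leaves); pivot element 5.
Pivot on row 1; the Z-row RHS becomes 0 − (-3)·(4/5) = 12/5.
Next entering variable (most negative Z-row entry -29/5): x_2.
Ratio test on column x_2 — row 1: (4/5)/(2/5) = 2; row 2: (67/5)/(11/5) = 67/11. Minimum is 2 at row 1 (x_1 leaves); pivot element 2/5.
After the second pivot the Z-row RHS is 12/5 − (-29/5)·2 = 14.

14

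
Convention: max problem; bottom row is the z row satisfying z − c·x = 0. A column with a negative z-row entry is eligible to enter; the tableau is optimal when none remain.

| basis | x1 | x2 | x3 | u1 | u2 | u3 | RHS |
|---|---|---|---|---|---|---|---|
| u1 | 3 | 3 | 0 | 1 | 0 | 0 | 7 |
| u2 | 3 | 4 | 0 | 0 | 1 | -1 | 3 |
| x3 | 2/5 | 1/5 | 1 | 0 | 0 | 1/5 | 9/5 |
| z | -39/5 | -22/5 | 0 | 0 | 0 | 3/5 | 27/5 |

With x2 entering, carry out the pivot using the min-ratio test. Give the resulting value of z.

87/10

Ratio test on column x2 — row 1: 7/3 = 7/3; row 2: 3/4 = 3/4; row 3: (9/5)/(1/5) = 9. Minimum is 3/4 at row 2 (u2 leaves); pivot element 4.
Pivot on row 2; the z-row RHS becomes 27/5 − (-22/5)·(3/4) = 87/10.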